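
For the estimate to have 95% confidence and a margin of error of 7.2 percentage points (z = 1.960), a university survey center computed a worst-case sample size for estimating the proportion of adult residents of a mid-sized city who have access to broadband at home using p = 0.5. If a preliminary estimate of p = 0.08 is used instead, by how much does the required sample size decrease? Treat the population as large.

131

Conservative (p = 0.5): n = 1.960² × 0.25 / 0.072² ≈ 185.26 → 186.
Using p = 0.08: p(1−p) = 0.0736, so n = 1.960² × 0.0736 / 0.072² ≈ 54.54 → 55.
Reduction: 186 − 55 = 131.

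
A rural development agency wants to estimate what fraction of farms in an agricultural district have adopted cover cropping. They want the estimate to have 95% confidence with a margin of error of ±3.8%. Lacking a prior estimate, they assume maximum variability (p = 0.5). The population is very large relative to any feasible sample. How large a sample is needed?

666

For 95% confidence, z = 1.960.
With p = 0.5, p(1−p) = 0.25.
n = z²·p(1−p)/E² = 1.960² × 0.2500 / 0.038² = 3.8416 × 0.2500 / 0.001444 ≈ 665.10.
Rounding up gives n = 666.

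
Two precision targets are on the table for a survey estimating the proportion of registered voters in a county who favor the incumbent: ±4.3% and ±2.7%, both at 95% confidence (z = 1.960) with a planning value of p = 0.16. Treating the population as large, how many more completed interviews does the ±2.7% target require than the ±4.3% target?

At ±4.3%: n = 1.960² × 0.1344 / 0.043² ≈ 279.24 → 280.
At ±2.7%: n = 1.960² × 0.1344 / 0.027² ≈ 708.25 → 709.
Additional respondents: 709 − 280 = 429.

429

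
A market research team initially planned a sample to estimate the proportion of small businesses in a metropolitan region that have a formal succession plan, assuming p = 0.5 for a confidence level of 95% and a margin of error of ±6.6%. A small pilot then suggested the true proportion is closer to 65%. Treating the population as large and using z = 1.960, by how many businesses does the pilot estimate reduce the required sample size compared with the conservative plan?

Conservative (p = 0.5): n = 1.960² × 0.25 / 0.066² ≈ 220.48 → 221.
Using p = 0.65: p(1−p) = 0.2275, so n = 1.960² × 0.2275 / 0.066² ≈ 200.63 → 201.
Reduction: 221 − 201 = 20.

20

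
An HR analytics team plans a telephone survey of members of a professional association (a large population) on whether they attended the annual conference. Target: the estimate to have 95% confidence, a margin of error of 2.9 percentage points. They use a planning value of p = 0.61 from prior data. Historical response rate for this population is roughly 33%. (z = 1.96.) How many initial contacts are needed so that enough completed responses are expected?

3294

Completed interviews needed: n₀ = 1.96² × 0.2379 / 0.029² ≈ 1086.70 → 1087.
At a 33% response rate, contacts needed = 1087 / 0.33 ≈ 3293.94 → 3294.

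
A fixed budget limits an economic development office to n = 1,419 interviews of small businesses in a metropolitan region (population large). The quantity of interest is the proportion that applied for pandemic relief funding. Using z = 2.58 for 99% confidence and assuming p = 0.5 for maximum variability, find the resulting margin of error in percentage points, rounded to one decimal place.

SE(p̂) = √[p(1−p)/n] = √[0.2500/1419] = 0.01327.
E = z × SE = 2.58 × 0.01327 = 0.03425, or 3.4 percentage points.

3.4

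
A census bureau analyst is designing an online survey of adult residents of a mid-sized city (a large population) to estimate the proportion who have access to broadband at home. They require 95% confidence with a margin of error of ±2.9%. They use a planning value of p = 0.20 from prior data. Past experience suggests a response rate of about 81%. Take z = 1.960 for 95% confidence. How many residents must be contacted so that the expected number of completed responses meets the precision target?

903

Completed interviews needed: n₀ = 1.960² × 0.1600 / 0.029² ≈ 730.86 → 731.
At an 81% response rate, contacts needed = 731 / 0.81 ≈ 902.47 → 903.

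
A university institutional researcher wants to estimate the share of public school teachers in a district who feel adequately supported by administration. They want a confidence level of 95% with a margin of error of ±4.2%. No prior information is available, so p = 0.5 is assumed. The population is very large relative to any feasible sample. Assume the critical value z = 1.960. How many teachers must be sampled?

545

With p = 0.5, p(1−p) = 0.25.
n = z²·p(1−p)/E² = 1.960² × 0.2500 / 0.042² = 3.8416 × 0.2500 / 0.001764 ≈ 544.44.
Rounding up gives n = 545.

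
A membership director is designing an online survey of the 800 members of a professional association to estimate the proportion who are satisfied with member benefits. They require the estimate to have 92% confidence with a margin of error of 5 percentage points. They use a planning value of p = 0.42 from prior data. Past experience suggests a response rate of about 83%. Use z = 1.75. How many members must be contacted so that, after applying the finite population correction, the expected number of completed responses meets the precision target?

Completed interviews needed (unadjusted): n₀ = 1.75² × 0.2436 / 0.050² ≈ 298.41 → 299.
FPC for N = 800: n = 299 / (1 + 298/800) = 299 / 1.3725 ≈ 217.85 → 218.
At an 83% response rate, contacts needed = 218 / 0.83 ≈ 262.65 → 263.

263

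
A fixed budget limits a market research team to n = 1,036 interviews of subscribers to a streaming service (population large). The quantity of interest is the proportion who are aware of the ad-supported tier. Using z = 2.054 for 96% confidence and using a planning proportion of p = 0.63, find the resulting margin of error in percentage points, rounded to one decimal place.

SE(p̂) = √[p(1−p)/n] = √[0.2331/1036] = 0.01500.
E = z × SE = 2.054 × 0.01500 = 0.03081, or 3.1 percentage points.

3.1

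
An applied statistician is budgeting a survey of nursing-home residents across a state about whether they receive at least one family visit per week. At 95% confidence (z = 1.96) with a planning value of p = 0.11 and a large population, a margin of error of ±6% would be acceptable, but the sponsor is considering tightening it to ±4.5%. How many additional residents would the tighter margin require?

81

At ±6%: n = 1.96² × 0.0979 / 0.060² ≈ 104.47 → 105.
At ±4.5%: n = 1.96² × 0.0979 / 0.045² ≈ 185.72 → 186.
Additional respondents: 186 − 105 = 81.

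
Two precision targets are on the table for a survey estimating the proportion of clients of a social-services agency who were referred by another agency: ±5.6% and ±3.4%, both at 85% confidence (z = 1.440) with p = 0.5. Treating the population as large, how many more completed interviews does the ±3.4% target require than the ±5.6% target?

At ±5.6%: n = 1.440² × 0.2500 / 0.056² ≈ 165.31 → 166.
At ±3.4%: n = 1.440² × 0.2500 / 0.034² ≈ 448.44 → 449.
Additional respondents: 449 − 166 = 283.

283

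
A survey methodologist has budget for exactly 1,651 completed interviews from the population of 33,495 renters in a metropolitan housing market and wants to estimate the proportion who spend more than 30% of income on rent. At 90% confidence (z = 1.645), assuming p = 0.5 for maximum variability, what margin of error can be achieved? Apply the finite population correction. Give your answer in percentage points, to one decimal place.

2.0

Finite-population factor: (N−n)/(N−1) = (33495−1651)/(33495−1) = 0.9507.
SE(p̂) = √[p(1−p)/n · (N−n)/(N−1)] = √[0.2500/1651 × 0.9507] = 0.01200.
E = z × SE = 1.645 × 0.01200 = 0.01974 ≈ 2.0 percentage points.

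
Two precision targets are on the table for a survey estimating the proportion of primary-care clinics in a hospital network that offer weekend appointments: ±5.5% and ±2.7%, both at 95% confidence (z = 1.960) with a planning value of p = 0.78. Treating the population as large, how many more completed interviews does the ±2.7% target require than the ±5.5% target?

687

At ±5.5%: n = 1.960² × 0.1716 / 0.055² ≈ 217.92 → 218.
At ±2.7%: n = 1.960² × 0.1716 / 0.027² ≈ 904.28 → 905.
Additional respondents: 905 − 218 = 687.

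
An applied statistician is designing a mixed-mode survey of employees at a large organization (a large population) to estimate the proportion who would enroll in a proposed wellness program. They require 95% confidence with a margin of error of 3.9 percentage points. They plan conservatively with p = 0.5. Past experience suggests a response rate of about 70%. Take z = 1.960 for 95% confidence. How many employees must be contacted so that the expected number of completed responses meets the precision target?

903

Completed interviews needed: n₀ = 1.960² × 0.2500 / 0.039² ≈ 631.43 → 632.
At a 70% response rate, contacts needed = 632 / 0.70 ≈ 902.86 → 903.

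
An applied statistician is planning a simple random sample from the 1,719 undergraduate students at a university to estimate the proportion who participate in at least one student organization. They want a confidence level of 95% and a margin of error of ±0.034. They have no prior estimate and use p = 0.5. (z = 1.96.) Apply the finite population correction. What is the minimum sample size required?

Unadjusted: n₀ = 1.96² × 0.50 × 0.50 / 0.034² ≈ 830.80, so n₀ = 831.
Finite population correction with N = 1,719: n = n₀ / (1 + (n₀−1)/N) = 831 / (1 + 830/1719) = 831 / 1.4828 ≈ 560.41.
Rounding up, n = 561.

561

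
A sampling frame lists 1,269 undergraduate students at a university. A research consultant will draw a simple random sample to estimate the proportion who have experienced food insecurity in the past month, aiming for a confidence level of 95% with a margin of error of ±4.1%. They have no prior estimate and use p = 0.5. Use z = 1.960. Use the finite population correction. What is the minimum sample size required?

395

Unadjusted: n₀ = 1.960² × 0.50 × 0.50 / 0.041² ≈ 571.33, so n₀ = 572.
Finite population correction with N = 1,269: n = n₀ / (1 + (n₀−1)/N) = 572 / (1 + 571/1269) = 572 / 1.4500 ≈ 394.49.
Rounding up, n = 395.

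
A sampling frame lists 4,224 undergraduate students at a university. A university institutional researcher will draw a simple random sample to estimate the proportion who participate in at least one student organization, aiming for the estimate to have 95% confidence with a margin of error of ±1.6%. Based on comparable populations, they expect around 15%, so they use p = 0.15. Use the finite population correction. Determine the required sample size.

1318

For 95% confidence, z = 1.96.
Unadjusted: n₀ = 1.96² × 0.15 × 0.85 / 0.016² ≈ 1913.30, so n₀ = 1914.
Finite population correction with N = 4,224: n = n₀ / (1 + (n₀−1)/N) = 1914 / (1 + 1913/4224) = 1914 / 1.4529 ≈ 1317.38.
Rounding up, n = 1318.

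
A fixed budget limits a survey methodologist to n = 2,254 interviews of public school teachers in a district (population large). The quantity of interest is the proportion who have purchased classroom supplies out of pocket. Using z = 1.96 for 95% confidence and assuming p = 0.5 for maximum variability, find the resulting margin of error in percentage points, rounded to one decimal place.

2.1

SE(p̂) = √[p(1−p)/n] = √[0.2500/2254] = 0.01053.
E = z × SE = 1.96 × 0.01053 = 0.02064, or 2.1 percentage points.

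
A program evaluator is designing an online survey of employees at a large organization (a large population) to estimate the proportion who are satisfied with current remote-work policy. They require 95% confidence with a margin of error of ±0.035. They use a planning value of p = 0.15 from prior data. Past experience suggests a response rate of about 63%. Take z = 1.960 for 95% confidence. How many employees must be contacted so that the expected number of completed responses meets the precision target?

Completed interviews needed: n₀ = 1.960² × 0.1275 / 0.035² ≈ 399.84 → 400.
At a 63% response rate, contacts needed = 400 / 0.63 ≈ 634.92 → 635.

635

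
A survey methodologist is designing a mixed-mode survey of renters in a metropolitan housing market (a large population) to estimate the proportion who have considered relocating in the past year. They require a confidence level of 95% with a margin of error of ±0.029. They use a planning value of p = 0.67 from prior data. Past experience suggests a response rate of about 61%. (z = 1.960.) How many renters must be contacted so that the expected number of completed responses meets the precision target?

1656

Completed interviews needed: n₀ = 1.960² × 0.2211 / 0.029² ≈ 1009.96 → 1010.
At a 61% response rate, contacts needed = 1010 / 0.61 ≈ 1655.74 → 1656.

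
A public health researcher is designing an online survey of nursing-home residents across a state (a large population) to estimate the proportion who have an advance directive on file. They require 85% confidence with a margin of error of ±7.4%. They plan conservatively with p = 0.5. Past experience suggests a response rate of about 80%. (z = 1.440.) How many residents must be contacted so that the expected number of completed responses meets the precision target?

Completed interviews needed: n₀ = 1.440² × 0.2500 / 0.074² ≈ 94.67 → 95.
At an 80% response rate, contacts needed = 95 / 0.80 ≈ 118.75 → 119.

119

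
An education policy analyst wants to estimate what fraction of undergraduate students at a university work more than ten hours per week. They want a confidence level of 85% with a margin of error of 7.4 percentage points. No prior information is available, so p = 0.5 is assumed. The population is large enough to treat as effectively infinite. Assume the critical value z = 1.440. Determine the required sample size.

95

With p = 0.5, p(1−p) = 0.25.
n = z²·p(1−p)/E² = 1.440² × 0.2500 / 0.074² = 2.0736 × 0.2500 / 0.005476 ≈ 94.67.
Rounding up gives n = 95.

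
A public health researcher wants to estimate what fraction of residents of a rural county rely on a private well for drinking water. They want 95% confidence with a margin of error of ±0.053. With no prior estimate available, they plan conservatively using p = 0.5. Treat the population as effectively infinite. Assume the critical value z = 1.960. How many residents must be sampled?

With p = 0.5, p(1−p) = 0.25.
n = z²·p(1−p)/E² = 1.960² × 0.2500 / 0.053² = 3.8416 × 0.2500 / 0.002809 ≈ 341.90.
Rounding up gives n = 342.

342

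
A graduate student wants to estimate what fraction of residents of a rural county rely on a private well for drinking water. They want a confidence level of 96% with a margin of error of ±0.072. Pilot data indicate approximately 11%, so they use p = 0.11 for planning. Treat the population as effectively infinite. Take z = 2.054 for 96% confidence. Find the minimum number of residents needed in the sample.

With p = 0.11, p(1−p) = 0.0979.
n = z²·p(1−p)/E² = 2.054² × 0.0979 / 0.072² = 4.2189 × 0.0979 / 0.005184 ≈ 79.67.
Rounding up gives n = 80.

80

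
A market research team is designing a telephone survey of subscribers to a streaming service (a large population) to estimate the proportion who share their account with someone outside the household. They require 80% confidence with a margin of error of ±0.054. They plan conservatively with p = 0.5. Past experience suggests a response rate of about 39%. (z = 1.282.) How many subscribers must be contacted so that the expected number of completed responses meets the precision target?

362

Completed interviews needed: n₀ = 1.282² × 0.2500 / 0.054² ≈ 140.91 → 141.
At a 39% response rate, contacts needed = 141 / 0.39 ≈ 361.54 → 362.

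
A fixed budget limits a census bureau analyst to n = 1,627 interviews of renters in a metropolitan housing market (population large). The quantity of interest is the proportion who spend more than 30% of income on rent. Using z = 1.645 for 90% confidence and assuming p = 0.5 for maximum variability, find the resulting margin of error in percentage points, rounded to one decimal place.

2.0

SE(p̂) = √[p(1−p)/n] = √[0.2500/1627] = 0.01240.
E = z × SE = 1.645 × 0.01240 = 0.02039, or 2.0 percentage points.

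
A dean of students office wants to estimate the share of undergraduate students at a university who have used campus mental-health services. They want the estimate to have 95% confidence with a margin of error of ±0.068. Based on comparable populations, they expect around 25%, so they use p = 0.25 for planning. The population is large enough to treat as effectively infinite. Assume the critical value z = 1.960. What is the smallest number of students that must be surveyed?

With p = 0.25, p(1−p) = 0.1875.
n = z²·p(1−p)/E² = 1.960² × 0.1875 / 0.068² = 3.8416 × 0.1875 / 0.004624 ≈ 155.77.
Rounding up gives n = 156.

156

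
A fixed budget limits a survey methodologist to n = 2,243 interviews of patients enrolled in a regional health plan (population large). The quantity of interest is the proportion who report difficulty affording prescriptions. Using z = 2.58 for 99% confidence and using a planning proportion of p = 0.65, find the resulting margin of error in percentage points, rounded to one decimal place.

2.6

SE(p̂) = √[p(1−p)/n] = √[0.2275/2243] = 0.01007.
E = z × SE = 2.58 × 0.01007 = 0.02598, or 2.6 percentage points.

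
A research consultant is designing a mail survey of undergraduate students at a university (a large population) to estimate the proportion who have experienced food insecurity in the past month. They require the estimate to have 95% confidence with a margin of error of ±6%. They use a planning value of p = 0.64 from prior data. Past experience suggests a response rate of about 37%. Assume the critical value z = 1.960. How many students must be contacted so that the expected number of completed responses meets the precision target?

665

Completed interviews needed: n₀ = 1.960² × 0.2304 / 0.060² ≈ 245.86 → 246.
At a 37% response rate, contacts needed = 246 / 0.37 ≈ 664.86 → 665.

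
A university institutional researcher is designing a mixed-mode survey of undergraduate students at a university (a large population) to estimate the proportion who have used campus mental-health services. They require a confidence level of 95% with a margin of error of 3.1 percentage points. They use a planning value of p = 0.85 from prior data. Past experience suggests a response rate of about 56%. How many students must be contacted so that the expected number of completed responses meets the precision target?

911

For 95% confidence, z = 1.96.
Completed interviews needed: n₀ = 1.96² × 0.1275 / 0.031² ≈ 509.68 → 510.
At a 56% response rate, contacts needed = 510 / 0.56 ≈ 910.71 → 911.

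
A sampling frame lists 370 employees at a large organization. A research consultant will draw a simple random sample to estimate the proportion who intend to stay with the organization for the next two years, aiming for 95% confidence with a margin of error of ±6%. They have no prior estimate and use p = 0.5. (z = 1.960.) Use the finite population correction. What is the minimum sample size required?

156

Unadjusted: n₀ = 1.960² × 0.50 × 0.50 / 0.060² ≈ 266.78, so n₀ = 267.
Finite population correction with N = 370: n = n₀ / (1 + (n₀−1)/N) = 267 / (1 + 266/370) = 267 / 1.7189 ≈ 155.33.
Rounding up, n = 156.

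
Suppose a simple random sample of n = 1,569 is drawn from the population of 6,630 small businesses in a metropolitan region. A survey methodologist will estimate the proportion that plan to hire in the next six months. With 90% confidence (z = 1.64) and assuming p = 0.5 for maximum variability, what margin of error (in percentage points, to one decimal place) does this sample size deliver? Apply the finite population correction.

1.8

Finite-population factor: (N−n)/(N−1) = (6630−1569)/(6630−1) = 0.7635.
SE(p̂) = √[p(1−p)/n · (N−n)/(N−1)] = √[0.2500/1569 × 0.7635] = 0.01103.
E = z × SE = 1.64 × 0.01103 = 0.01809 ≈ 1.8 percentage points.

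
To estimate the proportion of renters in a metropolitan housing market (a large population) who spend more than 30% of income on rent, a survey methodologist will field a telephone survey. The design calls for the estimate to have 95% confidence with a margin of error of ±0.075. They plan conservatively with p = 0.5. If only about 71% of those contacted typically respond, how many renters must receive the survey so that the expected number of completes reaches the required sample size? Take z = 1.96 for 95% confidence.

241

Completed interviews needed: n₀ = 1.96² × 0.2500 / 0.075² ≈ 170.74 → 171.
At a 71% response rate, contacts needed = 171 / 0.71 ≈ 240.85 → 241.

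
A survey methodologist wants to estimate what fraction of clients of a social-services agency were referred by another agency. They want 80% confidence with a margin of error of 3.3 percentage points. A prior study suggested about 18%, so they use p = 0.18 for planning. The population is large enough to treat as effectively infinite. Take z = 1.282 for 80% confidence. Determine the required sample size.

223

With p = 0.18, p(1−p) = 0.1476.
n = z²·p(1−p)/E² = 1.282² × 0.1476 / 0.033² = 1.6435 × 0.1476 / 0.001089 ≈ 222.76.
Rounding up gives n = 223.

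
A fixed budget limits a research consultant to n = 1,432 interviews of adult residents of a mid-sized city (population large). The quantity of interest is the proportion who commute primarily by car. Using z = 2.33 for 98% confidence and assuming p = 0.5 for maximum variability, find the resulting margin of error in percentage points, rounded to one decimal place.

3.1

SE(p̂) = √[p(1−p)/n] = √[0.2500/1432] = 0.01321.
E = z × SE = 2.33 × 0.01321 = 0.03079, or 3.1 percentage points.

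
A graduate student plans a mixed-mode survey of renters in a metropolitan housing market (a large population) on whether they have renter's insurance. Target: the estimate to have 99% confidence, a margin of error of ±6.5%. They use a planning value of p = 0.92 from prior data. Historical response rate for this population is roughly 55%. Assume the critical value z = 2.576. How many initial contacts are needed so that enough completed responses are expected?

211

Completed interviews needed: n₀ = 2.576² × 0.0736 / 0.065² ≈ 115.60 → 116.
At a 55% response rate, contacts needed = 116 / 0.55 ≈ 210.91 → 211.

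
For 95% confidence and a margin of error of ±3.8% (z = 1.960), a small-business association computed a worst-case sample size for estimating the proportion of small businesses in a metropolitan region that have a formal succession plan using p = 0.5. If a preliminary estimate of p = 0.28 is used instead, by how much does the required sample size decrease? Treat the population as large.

Conservative (p = 0.5): n = 1.960² × 0.25 / 0.038² ≈ 665.10 → 666.
Using p = 0.28: p(1−p) = 0.2016, so n = 1.960² × 0.2016 / 0.038² ≈ 536.33 → 537.
Reduction: 666 − 537 = 129.

129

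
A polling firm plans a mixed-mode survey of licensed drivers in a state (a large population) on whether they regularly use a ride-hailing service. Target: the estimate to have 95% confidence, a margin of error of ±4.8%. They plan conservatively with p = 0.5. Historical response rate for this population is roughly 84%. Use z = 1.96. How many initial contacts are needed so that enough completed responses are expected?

497

Completed interviews needed: n₀ = 1.96² × 0.2500 / 0.048² ≈ 416.84 → 417.
At an 84% response rate, contacts needed = 417 / 0.84 ≈ 496.43 → 497.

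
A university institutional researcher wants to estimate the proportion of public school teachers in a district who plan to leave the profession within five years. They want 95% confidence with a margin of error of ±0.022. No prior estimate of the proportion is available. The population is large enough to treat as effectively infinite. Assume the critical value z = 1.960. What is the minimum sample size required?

1985

With no prior estimate, use p = 0.5, giving p(1−p) = 0.25.
n = z²·p(1−p)/E² = 1.960² × 0.2500 / 0.022² = 3.8416 × 0.2500 / 0.000484 ≈ 1984.30.
Rounding up gives n = 1985.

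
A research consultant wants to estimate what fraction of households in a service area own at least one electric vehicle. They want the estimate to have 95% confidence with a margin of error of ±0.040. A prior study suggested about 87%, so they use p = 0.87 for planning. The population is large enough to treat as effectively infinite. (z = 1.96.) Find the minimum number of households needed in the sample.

With p = 0.87, p(1−p) = 0.1131.
n = z²·p(1−p)/E² = 1.96² × 0.1131 / 0.040² = 3.8416 × 0.1131 / 0.001600 ≈ 271.55.
Rounding up gives n = 272.

272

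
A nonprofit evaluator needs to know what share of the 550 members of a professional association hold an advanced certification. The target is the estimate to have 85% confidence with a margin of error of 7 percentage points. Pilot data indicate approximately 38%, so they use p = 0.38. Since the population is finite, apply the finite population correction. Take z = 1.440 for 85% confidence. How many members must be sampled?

Unadjusted: n₀ = 1.440² × 0.38 × 0.62 / 0.070² ≈ 99.70, so n₀ = 100.
Finite population correction with N = 550: n = n₀ / (1 + (n₀−1)/N) = 100 / (1 + 99/550) = 100 / 1.1800 ≈ 84.75.
Rounding up, n = 85.

85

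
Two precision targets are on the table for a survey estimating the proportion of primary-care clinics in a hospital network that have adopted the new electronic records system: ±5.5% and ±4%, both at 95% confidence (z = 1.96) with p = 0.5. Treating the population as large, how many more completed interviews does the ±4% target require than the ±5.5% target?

At ±5.5%: n = 1.96² × 0.2500 / 0.055² ≈ 317.49 → 318.
At ±4%: n = 1.96² × 0.2500 / 0.040² ≈ 600.25 → 601.
Additional respondents: 601 − 318 = 283.

283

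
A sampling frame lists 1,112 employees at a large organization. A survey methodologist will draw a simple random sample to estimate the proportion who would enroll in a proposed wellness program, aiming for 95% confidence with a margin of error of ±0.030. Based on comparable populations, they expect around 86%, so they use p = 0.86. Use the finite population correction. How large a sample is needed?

For 95% confidence, z = 1.960.
Unadjusted: n₀ = 1.960² × 0.86 × 0.14 / 0.030² ≈ 513.92, so n₀ = 514.
Finite population correction with N = 1,112: n = n₀ / (1 + (n₀−1)/N) = 514 / (1 + 513/1112) = 514 / 1.4613 ≈ 351.73.
Rounding up, n = 352.

352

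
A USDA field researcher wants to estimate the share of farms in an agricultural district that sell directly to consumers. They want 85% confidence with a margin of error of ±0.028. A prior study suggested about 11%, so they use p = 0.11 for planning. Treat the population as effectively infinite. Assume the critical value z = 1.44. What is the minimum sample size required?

With p = 0.11, p(1−p) = 0.0979.
n = z²·p(1−p)/E² = 1.44² × 0.0979 / 0.028² = 2.0736 × 0.0979 / 0.000784 ≈ 258.94.
Rounding up gives n = 259.

259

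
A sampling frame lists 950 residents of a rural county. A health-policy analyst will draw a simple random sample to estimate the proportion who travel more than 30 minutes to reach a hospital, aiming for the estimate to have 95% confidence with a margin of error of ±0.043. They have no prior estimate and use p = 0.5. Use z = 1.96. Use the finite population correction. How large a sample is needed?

337

Unadjusted: n₀ = 1.96² × 0.50 × 0.50 / 0.043² ≈ 519.42, so n₀ = 520.
Finite population correction with N = 950: n = n₀ / (1 + (n₀−1)/N) = 520 / (1 + 519/950) = 520 / 1.5463 ≈ 336.28.
Rounding up, n = 337.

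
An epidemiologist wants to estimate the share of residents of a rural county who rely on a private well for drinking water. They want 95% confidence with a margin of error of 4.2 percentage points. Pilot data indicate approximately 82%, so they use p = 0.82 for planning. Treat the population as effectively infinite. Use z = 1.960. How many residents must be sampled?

With p = 0.82, p(1−p) = 0.1476.
n = z²·p(1−p)/E² = 1.960² × 0.1476 / 0.042² = 3.8416 × 0.1476 / 0.001764 ≈ 321.44.
Rounding up gives n = 322.

322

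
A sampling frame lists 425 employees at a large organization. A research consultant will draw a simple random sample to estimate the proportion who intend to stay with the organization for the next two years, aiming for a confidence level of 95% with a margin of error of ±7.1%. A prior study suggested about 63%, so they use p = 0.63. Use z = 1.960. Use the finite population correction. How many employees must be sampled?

Unadjusted: n₀ = 1.960² × 0.63 × 0.37 / 0.071² ≈ 177.64, so n₀ = 178.
Finite population correction with N = 425: n = n₀ / (1 + (n₀−1)/N) = 178 / (1 + 177/425) = 178 / 1.4165 ≈ 125.66.
Rounding up, n = 126.

126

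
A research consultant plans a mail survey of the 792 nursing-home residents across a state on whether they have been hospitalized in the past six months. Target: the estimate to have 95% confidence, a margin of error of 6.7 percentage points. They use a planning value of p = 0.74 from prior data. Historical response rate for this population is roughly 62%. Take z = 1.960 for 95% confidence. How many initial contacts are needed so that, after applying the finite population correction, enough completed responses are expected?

221

Completed interviews needed (unadjusted): n₀ = 1.960² × 0.1924 / 0.067² ≈ 164.65 → 165.
FPC for N = 792: n = 165 / (1 + 164/792) = 165 / 1.2071 ≈ 136.69 → 137.
At a 62% response rate, contacts needed = 137 / 0.62 ≈ 220.97 → 221.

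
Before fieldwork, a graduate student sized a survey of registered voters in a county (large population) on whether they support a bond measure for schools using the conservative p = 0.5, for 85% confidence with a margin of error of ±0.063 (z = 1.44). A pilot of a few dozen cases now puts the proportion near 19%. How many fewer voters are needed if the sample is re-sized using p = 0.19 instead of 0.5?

50

Conservative (p = 0.5): n = 1.44² × 0.25 / 0.063² ≈ 130.61 → 131.
Using p = 0.19: p(1−p) = 0.1539, so n = 1.44² × 0.1539 / 0.063² ≈ 80.40 → 81.
Reduction: 131 − 81 = 50.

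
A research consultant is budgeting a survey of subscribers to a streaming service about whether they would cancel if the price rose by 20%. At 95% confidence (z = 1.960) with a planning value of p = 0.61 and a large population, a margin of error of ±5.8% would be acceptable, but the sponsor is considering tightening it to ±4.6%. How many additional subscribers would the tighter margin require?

At ±5.8%: n = 1.960² × 0.2379 / 0.058² ≈ 271.68 → 272.
At ±4.6%: n = 1.960² × 0.2379 / 0.046² ≈ 431.91 → 432.
Additional respondents: 432 − 272 = 160.

160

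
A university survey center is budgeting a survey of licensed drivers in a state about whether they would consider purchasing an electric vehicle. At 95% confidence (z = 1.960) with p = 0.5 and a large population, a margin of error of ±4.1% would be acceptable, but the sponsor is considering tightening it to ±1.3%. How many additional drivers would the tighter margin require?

At ±4.1%: n = 1.960² × 0.2500 / 0.041² ≈ 571.33 → 572.
At ±1.3%: n = 1.960² × 0.2500 / 0.013² ≈ 5682.84 → 5683.
Additional respondents: 5683 − 572 = 5111.

5111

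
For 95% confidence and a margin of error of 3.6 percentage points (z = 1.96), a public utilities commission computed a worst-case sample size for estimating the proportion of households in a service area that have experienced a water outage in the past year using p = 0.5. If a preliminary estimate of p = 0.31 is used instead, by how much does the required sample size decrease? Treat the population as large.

Conservative (p = 0.5): n = 1.96² × 0.25 / 0.036² ≈ 741.05 → 742.
Using p = 0.31: p(1−p) = 0.2139, so n = 1.96² × 0.2139 / 0.036² ≈ 634.04 → 635.
Reduction: 742 − 635 = 107.

107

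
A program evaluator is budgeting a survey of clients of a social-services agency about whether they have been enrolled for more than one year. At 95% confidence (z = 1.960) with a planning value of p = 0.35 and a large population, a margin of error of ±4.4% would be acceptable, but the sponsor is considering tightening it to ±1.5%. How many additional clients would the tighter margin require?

At ±4.4%: n = 1.960² × 0.2275 / 0.044² ≈ 451.43 → 452.
At ±1.5%: n = 1.960² × 0.2275 / 0.015² ≈ 3884.28 → 3885.
Additional respondents: 3885 − 452 = 3433.

3433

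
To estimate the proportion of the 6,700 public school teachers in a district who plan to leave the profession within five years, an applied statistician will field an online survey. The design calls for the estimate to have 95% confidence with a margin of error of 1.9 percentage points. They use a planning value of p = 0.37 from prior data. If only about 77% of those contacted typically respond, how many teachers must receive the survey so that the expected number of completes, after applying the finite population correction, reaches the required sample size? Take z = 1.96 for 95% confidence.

Completed interviews needed (unadjusted): n₀ = 1.96² × 0.2331 / 0.019² ≈ 2480.55 → 2481.
FPC for N = 6,700: n = 2481 / (1 + 2480/6700) = 2481 / 1.3701 ≈ 1810.75 → 1811.
At a 77% response rate, contacts needed = 1811 / 0.77 ≈ 2351.95 → 2352.

2352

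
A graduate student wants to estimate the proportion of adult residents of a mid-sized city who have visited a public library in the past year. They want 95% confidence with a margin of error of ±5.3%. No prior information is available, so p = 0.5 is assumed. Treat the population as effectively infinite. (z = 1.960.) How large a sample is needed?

342

With p = 0.5, p(1−p) = 0.25.
n = z²·p(1−p)/E² = 1.960² × 0.2500 / 0.053² = 3.8416 × 0.2500 / 0.002809 ≈ 341.90.
Rounding up gives n = 342.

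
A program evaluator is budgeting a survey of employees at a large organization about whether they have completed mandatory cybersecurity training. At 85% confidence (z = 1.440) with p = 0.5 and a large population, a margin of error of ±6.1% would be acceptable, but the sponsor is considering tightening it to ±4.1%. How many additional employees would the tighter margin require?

At ±6.1%: n = 1.440² × 0.2500 / 0.061² ≈ 139.32 → 140.
At ±4.1%: n = 1.440² × 0.2500 / 0.041² ≈ 308.39 → 309.
Additional respondents: 309 − 140 = 169.

169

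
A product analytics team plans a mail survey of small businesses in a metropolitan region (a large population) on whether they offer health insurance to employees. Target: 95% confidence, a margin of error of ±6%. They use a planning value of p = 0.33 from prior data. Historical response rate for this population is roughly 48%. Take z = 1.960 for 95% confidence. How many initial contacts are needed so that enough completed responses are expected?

492

Completed interviews needed: n₀ = 1.960² × 0.2211 / 0.060² ≈ 235.94 → 236.
At a 48% response rate, contacts needed = 236 / 0.48 ≈ 491.67 → 492.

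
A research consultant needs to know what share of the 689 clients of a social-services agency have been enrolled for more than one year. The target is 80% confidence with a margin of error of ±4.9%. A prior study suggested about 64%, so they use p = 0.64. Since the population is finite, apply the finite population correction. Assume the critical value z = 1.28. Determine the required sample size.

129

Unadjusted: n₀ = 1.28² × 0.64 × 0.36 / 0.049² ≈ 157.22, so n₀ = 158.
Finite population correction with N = 689: n = n₀ / (1 + (n₀−1)/N) = 158 / (1 + 157/689) = 158 / 1.2279 ≈ 128.68.
Rounding up, n = 129.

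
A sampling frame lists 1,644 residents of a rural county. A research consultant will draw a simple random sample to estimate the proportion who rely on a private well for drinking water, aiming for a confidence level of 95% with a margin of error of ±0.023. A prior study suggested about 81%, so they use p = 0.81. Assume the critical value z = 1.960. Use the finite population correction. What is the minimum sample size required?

666

Unadjusted: n₀ = 1.960² × 0.81 × 0.19 / 0.023² ≈ 1117.62, so n₀ = 1118.
Finite population correction with N = 1,644: n = n₀ / (1 + (n₀−1)/N) = 1118 / (1 + 1117/1644) = 1118 / 1.6794 ≈ 665.70.
Rounding up, n = 666.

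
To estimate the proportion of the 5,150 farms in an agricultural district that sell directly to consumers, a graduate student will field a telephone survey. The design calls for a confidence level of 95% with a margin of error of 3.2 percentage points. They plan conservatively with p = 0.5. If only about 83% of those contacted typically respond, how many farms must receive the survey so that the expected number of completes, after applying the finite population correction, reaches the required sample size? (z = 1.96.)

Completed interviews needed (unadjusted): n₀ = 1.96² × 0.2500 / 0.032² ≈ 937.89 → 938.
FPC for N = 5,150: n = 938 / (1 + 937/5150) = 938 / 1.1819 ≈ 793.61 → 794.
At an 83% response rate, contacts needed = 794 / 0.83 ≈ 956.63 → 957.

957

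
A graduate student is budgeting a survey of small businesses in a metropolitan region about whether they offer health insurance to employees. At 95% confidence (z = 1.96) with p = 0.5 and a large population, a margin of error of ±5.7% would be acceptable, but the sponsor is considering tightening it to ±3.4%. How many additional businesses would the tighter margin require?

535

At ±5.7%: n = 1.96² × 0.2500 / 0.057² ≈ 295.60 → 296.
At ±3.4%: n = 1.96² × 0.2500 / 0.034² ≈ 830.80 → 831.
Additional respondents: 831 − 296 = 535.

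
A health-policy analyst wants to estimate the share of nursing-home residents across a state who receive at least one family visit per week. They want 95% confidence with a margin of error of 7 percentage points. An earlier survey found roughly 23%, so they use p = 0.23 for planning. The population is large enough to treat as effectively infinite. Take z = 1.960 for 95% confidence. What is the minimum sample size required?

139

With p = 0.23, p(1−p) = 0.1771.
n = z²·p(1−p)/E² = 1.960² × 0.1771 / 0.070² = 3.8416 × 0.1771 / 0.004900 ≈ 138.85.
Rounding up gives n = 139.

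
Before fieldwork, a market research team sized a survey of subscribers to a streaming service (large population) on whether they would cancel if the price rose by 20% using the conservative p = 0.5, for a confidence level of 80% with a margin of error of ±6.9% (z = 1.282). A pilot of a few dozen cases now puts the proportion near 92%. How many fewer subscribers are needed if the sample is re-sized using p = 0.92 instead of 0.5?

61

Conservative (p = 0.5): n = 1.282² × 0.25 / 0.069² ≈ 86.30 → 87.
Using p = 0.92: p(1−p) = 0.0736, so n = 1.282² × 0.0736 / 0.069² ≈ 25.41 → 26.
Reduction: 87 − 26 = 61.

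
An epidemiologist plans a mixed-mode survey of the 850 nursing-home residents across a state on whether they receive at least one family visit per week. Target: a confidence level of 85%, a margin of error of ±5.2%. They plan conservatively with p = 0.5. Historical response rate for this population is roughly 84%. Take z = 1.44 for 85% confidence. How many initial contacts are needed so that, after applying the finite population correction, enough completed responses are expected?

Completed interviews needed (unadjusted): n₀ = 1.44² × 0.2500 / 0.052² ≈ 191.72 → 192.
FPC for N = 850: n = 192 / (1 + 191/850) = 192 / 1.2247 ≈ 156.77 → 157.
At an 84% response rate, contacts needed = 157 / 0.84 ≈ 186.90 → 187.

187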